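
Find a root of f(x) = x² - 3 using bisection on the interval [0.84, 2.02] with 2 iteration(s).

f(x) = x² - 3
Initial interval: [0.84, 2.02]

Iteration 1:
  c_1 = (0.840000 + 2.020000)/2 = 1.430000
  f(c_1) = f(1.430000) = -0.955100
  f(a) × f(c) ≥ 0, new interval: [1.430000, 2.020000]
Iteration 2:
  c_2 = (1.430000 + 2.020000)/2 = 1.725000
  f(c_2) = f(1.725000) = -0.024375
  f(a) × f(c) ≥ 0, new interval: [1.725000, 2.020000]

After 2 iteration(s), the approximation is c_2 = 1.725000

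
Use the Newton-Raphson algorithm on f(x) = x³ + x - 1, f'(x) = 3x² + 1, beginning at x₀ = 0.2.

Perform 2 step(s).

f(x) = x³ + x - 1
f'(x) = 3x² + 1
x₀ = 0.2

Newton-Raphson formula: x_{n+1} = x_n - f(x_n)/f'(x_n)

Iteration 1:
  f(0.200000) = -0.792000
  f'(0.200000) = 1.120000
  x_1 = 0.200000 - (-0.792000)/1.120000 = 0.907143
Iteration 2:
  f(0.907143) = 0.653638
  f'(0.907143) = 3.468724
  x_2 = 0.907143 - 0.653638/3.468724 = 0.718705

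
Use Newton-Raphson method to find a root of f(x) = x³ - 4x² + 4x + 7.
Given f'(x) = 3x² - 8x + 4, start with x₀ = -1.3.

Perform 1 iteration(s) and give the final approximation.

f(x) = x³ - 4x² + 4x + 7
f'(x) = 3x² - 8x + 4
x₀ = -1.3

Newton-Raphson formula: x_{n+1} = x_n - f(x_n)/f'(x_n)

Iteration 1:
  f(-1.300000) = -7.157000
  f'(-1.300000) = 19.470000
  x_1 = -1.300000 - (-7.157000)/19.470000 = -0.932409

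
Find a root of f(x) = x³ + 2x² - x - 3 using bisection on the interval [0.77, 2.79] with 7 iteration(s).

f(x) = x³ + 2x² - x - 3
Initial interval: [0.77, 2.79]

Iteration 1:
  c_1 = (0.770000 + 2.790000)/2 = 1.780000
  f(c_1) = f(1.780000) = 7.196552
  f(a) × f(c) < 0, new interval: [0.770000, 1.780000]
Iteration 2:
  c_2 = (0.770000 + 1.780000)/2 = 1.275000
  f(c_2) = f(1.275000) = 1.048922
  f(a) × f(c) < 0, new interval: [0.770000, 1.275000]
Iteration 3:
  c_3 = (0.770000 + 1.275000)/2 = 1.022500
  f(c_3) = f(1.022500) = -0.862457
  f(a) × f(c) ≥ 0, new interval: [1.022500, 1.275000]
Iteration 4:
  c_4 = (1.022500 + 1.275000)/2 = 1.148750
  f(c_4) = f(1.148750) = 0.006424
  f(a) × f(c) < 0, new interval: [1.022500, 1.148750]
Iteration 5:
  c_5 = (1.022500 + 1.148750)/2 = 1.085625
  f(c_5) = f(1.085625) = -0.448964
  f(a) × f(c) ≥ 0, new interval: [1.085625, 1.148750]
Iteration 6:
  c_6 = (1.085625 + 1.148750)/2 = 1.117188
  f(c_6) = f(1.117188) = -0.226601
  f(a) × f(c) ≥ 0, new interval: [1.117188, 1.148750]
Iteration 7:
  c_7 = (1.117188 + 1.148750)/2 = 1.132969
  f(c_7) = f(1.132969) = -0.111433
  f(a) × f(c) ≥ 0, new interval: [1.132969, 1.148750]

After 7 iteration(s), the approximation is c_7 = 1.132969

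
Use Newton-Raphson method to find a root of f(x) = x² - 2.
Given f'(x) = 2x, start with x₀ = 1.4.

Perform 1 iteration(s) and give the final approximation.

f(x) = x² - 2
f'(x) = 2x
x₀ = 1.4

Newton-Raphson formula: x_{n+1} = x_n - f(x_n)/f'(x_n)

Iteration 1:
  f(1.400000) = -0.040000
  f'(1.400000) = 2.800000
  x_1 = 1.400000 - (-0.040000)/2.800000 = 1.414286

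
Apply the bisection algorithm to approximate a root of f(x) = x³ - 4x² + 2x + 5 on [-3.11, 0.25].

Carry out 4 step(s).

f(x) = x³ - 4x² + 2x + 5
Initial interval: [-3.11, 0.25]

Iteration 1:
  c_1 = (-3.110000 + 0.250000)/2 = -1.430000
  f(c_1) = f(-1.430000) = -8.963807
  f(a) × f(c) ≥ 0, new interval: [-1.430000, 0.250000]
Iteration 2:
  c_2 = (-1.430000 + 0.250000)/2 = -0.590000
  f(c_2) = f(-0.590000) = 2.222221
  f(a) × f(c) < 0, new interval: [-1.430000, -0.590000]
Iteration 3:
  c_3 = (-1.430000 + (-0.590000))/2 = -1.010000
  f(c_3) = f(-1.010000) = -2.130701
  f(a) × f(c) ≥ 0, new interval: [-1.010000, -0.590000]
Iteration 4:
  c_4 = (-1.010000 + (-0.590000))/2 = -0.800000
  f(c_4) = f(-0.800000) = 0.328000
  f(a) × f(c) < 0, new interval: [-1.010000, -0.800000]

After 4 iteration(s), the approximation is c_4 = -0.800000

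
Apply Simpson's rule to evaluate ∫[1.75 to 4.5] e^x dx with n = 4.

f(x) = e^x
a = 1.75, b = 4.5, n = 4
h = (b - a)/n = 0.687500

Simpson's rule: (h/3)[f(x₀) + 4f(x₁) + 2f(x₂) + ... + f(xₙ)]

x_0 = 1.7500, f(x_0) = 5.754603, coefficient = 1
x_1 = 2.4375, f(x_1) = 11.444394, coefficient = 4
x_2 = 3.1250, f(x_2) = 22.759895, coefficient = 2
x_3 = 3.8125, f(x_3) = 45.263456, coefficient = 4
x_4 = 4.5000, f(x_4) = 90.017131, coefficient = 1

I ≈ (0.687500/3) × 368.122925 = 84.361504
Exact value: 84.262529
Error: 0.098975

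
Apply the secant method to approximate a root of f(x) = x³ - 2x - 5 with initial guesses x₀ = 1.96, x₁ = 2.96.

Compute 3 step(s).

f(x) = x³ - 2x - 5
x₀ = 1.96, x₁ = 2.96

Secant formula: x_{n+1} = x_n - f(x_n)(x_n - x_{n-1})/(f(x_n) - f(x_{n-1}))

Iteration 1:
  f(1.960000) = -1.390464
  f(2.960000) = 15.014336
  x_2 = 2.960000 - 15.014336×(2.960000 - 1.960000)/(15.014336 - (-1.390464))
       = 2.044760
Iteration 2:
  f(2.960000) = 15.014336
  f(2.044760) = -0.540294
  x_3 = 2.044760 - (-0.540294)×(2.044760 - 2.960000)/(-0.540294 - 15.014336)
       = 2.076551
Iteration 3:
  f(2.044760) = -0.540294
  f(2.076551) = -0.198884
  x_4 = 2.076551 - (-0.198884)×(2.076551 - 2.044760)/(-0.198884 - (-0.540294))
       = 2.095070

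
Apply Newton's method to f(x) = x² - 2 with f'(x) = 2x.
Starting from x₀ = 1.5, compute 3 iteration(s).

f(x) = x² - 2
f'(x) = 2x
x₀ = 1.5

Newton-Raphson formula: x_{n+1} = x_n - f(x_n)/f'(x_n)

Iteration 1:
  f(1.500000) = 0.250000
  f'(1.500000) = 3.000000
  x_1 = 1.500000 - 0.250000/3.000000 = 1.416667
Iteration 2:
  f(1.416667) = 0.006944
  f'(1.416667) = 2.833333
  x_2 = 1.416667 - 0.006944/2.833333 = 1.414216
Iteration 3:
  f(1.414216) = 0.000006
  f'(1.414216) = 2.828431
  x_3 = 1.414216 - 0.000006/2.828431 = 1.414214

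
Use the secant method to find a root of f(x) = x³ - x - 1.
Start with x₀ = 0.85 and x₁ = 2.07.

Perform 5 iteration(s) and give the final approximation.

f(x) = x³ - x - 1
x₀ = 0.85, x₁ = 2.07

Secant formula: x_{n+1} = x_n - f(x_n)(x_n - x_{n-1})/(f(x_n) - f(x_{n-1}))

Iteration 1:
  f(0.850000) = -1.235875
  f(2.070000) = 5.799743
  x_2 = 2.070000 - 5.799743×(2.070000 - 0.850000)/(5.799743 - (-1.235875))
       = 1.064305
Iteration 2:
  f(2.070000) = 5.799743
  f(1.064305) = -0.858719
  x_3 = 1.064305 - (-0.858719)×(1.064305 - 2.070000)/(-0.858719 - 5.799743)
       = 1.194006
Iteration 3:
  f(1.064305) = -0.858719
  f(1.194006) = -0.491771
  x_4 = 1.194006 - (-0.491771)×(1.194006 - 1.064305)/(-0.491771 - (-0.858719))
       = 1.367827
Iteration 4:
  f(1.194006) = -0.491771
  f(1.367827) = 0.191310
  x_5 = 1.367827 - 0.191310×(1.367827 - 1.194006)/(0.191310 - (-0.491771))
       = 1.319145
Iteration 5:
  f(1.367827) = 0.191310
  f(1.319145) = -0.023643
  x_6 = 1.319145 - (-0.023643)×(1.319145 - 1.367827)/(-0.023643 - 0.191310)
       = 1.324500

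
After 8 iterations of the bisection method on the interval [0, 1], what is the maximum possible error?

Bisection error bound: |error| ≤ (b-a)/2^n
|error| ≤ (1 - 0)/2^8 = 1/2^8
|error| ≤ 0.0039062500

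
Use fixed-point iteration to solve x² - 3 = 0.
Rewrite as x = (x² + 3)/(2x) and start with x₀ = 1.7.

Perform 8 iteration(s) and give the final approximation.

Equation: x² - 3 = 0
Fixed-point form: x = (x² + 3)/(2x)
x₀ = 1.7

x_1 = g(1.700000) = 1.732353
x_2 = g(1.732353) = 1.732051
x_3 = g(1.732051) = 1.732051
x_4 = g(1.732051) = 1.732051
x_5 = g(1.732051) = 1.732051
x_6 = g(1.732051) = 1.732051
x_7 = g(1.732051) = 1.732051
x_8 = g(1.732051) = 1.732051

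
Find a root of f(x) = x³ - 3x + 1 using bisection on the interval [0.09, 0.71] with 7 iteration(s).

f(x) = x³ - 3x + 1
Initial interval: [0.09, 0.71]

Iteration 1:
  c_1 = (0.090000 + 0.710000)/2 = 0.400000
  f(c_1) = f(0.400000) = -0.136000
  f(a) × f(c) < 0, new interval: [0.090000, 0.400000]
Iteration 2:
  c_2 = (0.090000 + 0.400000)/2 = 0.245000
  f(c_2) = f(0.245000) = 0.279706
  f(a) × f(c) ≥ 0, new interval: [0.245000, 0.400000]
Iteration 3:
  c_3 = (0.245000 + 0.400000)/2 = 0.322500
  f(c_3) = f(0.322500) = 0.066042
  f(a) × f(c) ≥ 0, new interval: [0.322500, 0.400000]
Iteration 4:
  c_4 = (0.322500 + 0.400000)/2 = 0.361250
  f(c_4) = f(0.361250) = -0.036606
  f(a) × f(c) < 0, new interval: [0.322500, 0.361250]
Iteration 5:
  c_5 = (0.322500 + 0.361250)/2 = 0.341875
  f(c_5) = f(0.341875) = 0.014333
  f(a) × f(c) ≥ 0, new interval: [0.341875, 0.361250]
Iteration 6:
  c_6 = (0.341875 + 0.361250)/2 = 0.351562
  f(c_6) = f(0.351562) = -0.011236
  f(a) × f(c) < 0, new interval: [0.341875, 0.351562]
Iteration 7:
  c_7 = (0.341875 + 0.351562)/2 = 0.346719
  f(c_7) = f(0.346719) = 0.001524
  f(a) × f(c) ≥ 0, new interval: [0.346719, 0.351562]

After 7 iteration(s), the approximation is c_7 = 0.346719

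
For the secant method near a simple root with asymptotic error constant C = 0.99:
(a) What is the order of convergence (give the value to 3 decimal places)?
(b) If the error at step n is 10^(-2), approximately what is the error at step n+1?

(a) Secant method has superlinear convergence with order φ = (1+√5)/2 ≈ 1.618.
    This means |e_{n+1}| ≈ C|e_n|^1.618.

(b) With |e_n| = 10^(-2) and C = 0.99:
    |e_{n+1}| ≈ 0.99 × (10^(-2))^1.618 = 0.99 × 10^(-3.24)

(a) ≈ 1.618 (golden ratio); (b) |e_{n+1}| ≈ 5.749e-04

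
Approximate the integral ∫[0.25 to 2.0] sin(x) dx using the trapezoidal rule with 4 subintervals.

f(x) = sin(x)
a = 0.25, b = 2.0, n = 4
h = (b - a)/n = 0.437500

Trapezoidal rule: (h/2)[f(x₀) + 2f(x₁) + 2f(x₂) + ... + f(xₙ)]

x_0 = 0.2500, f(x_0) = 0.247404, coefficient = 1
x_1 = 0.6875, f(x_1) = 0.634607, coefficient = 2
x_2 = 1.1250, f(x_2) = 0.902268, coefficient = 2
x_3 = 1.5625, f(x_3) = 0.999966, coefficient = 2
x_4 = 2.0000, f(x_4) = 0.909297, coefficient = 1

I ≈ (0.437500/2) × 6.230382 = 1.362896
Exact value: 1.385059
Error: 0.022163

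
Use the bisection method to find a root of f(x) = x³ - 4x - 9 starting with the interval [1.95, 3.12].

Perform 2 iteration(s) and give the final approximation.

f(x) = x³ - 4x - 9
Initial interval: [1.95, 3.12]

Iteration 1:
  c_1 = (1.950000 + 3.120000)/2 = 2.535000
  f(c_1) = f(2.535000) = -2.849520
  f(a) × f(c) ≥ 0, new interval: [2.535000, 3.120000]
Iteration 2:
  c_2 = (2.535000 + 3.120000)/2 = 2.827500
  f(c_2) = f(2.827500) = 2.295173
  f(a) × f(c) < 0, new interval: [2.535000, 2.827500]

After 2 iteration(s), the approximation is c_2 = 2.827500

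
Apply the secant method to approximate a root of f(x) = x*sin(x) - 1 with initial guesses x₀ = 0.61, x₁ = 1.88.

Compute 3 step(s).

f(x) = x*sin(x) - 1
x₀ = 0.61, x₁ = 1.88

Secant formula: x_{n+1} = x_n - f(x_n)(x_n - x_{n-1})/(f(x_n) - f(x_{n-1}))

Iteration 1:
  f(0.610000) = -0.650551
  f(1.880000) = 0.790843
  x_2 = 1.880000 - 0.790843×(1.880000 - 0.610000)/(0.790843 - (-0.650551))
       = 1.183195
Iteration 2:
  f(1.880000) = 0.790843
  f(1.183195) = 0.095423
  x_3 = 1.183195 - 0.095423×(1.183195 - 1.880000)/(0.095423 - 0.790843)
       = 1.087581
Iteration 3:
  f(1.183195) = 0.095423
  f(1.087581) = -0.036940
  x_4 = 1.087581 - (-0.036940)×(1.087581 - 1.183195)/(-0.036940 - 0.095423)
       = 1.114265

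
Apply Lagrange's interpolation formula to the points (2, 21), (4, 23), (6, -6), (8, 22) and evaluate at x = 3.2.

Lagrange interpolation formula:
P(x) = Σ yᵢ × Lᵢ(x)
where Lᵢ(x) = Π_{j≠i} (x - xⱼ)/(xᵢ - xⱼ)

L_0(3.2) = (3.2 - 4)/(2 - 4) × (3.2 - 6)/(2 - 6) × (3.2 - 8)/(2 - 8) = 0.224000
L_1(3.2) = (3.2 - 2)/(4 - 2) × (3.2 - 6)/(4 - 6) × (3.2 - 8)/(4 - 8) = 1.008000
L_2(3.2) = (3.2 - 2)/(6 - 2) × (3.2 - 4)/(6 - 4) × (3.2 - 8)/(6 - 8) = -0.288000
L_3(3.2) = (3.2 - 2)/(8 - 2) × (3.2 - 4)/(8 - 4) × (3.2 - 6)/(8 - 6) = 0.056000

P(3.2) = 21×L_0(3.2) + 23×L_1(3.2) + (-6)×L_2(3.2) + 22×L_3(3.2)
P(3.2) = 30.848000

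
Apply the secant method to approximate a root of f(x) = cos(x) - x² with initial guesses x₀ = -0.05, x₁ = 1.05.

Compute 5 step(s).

f(x) = cos(x) - x²
x₀ = -0.05, x₁ = 1.05

Secant formula: x_{n+1} = x_n - f(x_n)(x_n - x_{n-1})/(f(x_n) - f(x_{n-1}))

Iteration 1:
  f(-0.050000) = 0.996250
  f(1.050000) = -0.604929
  x_2 = 1.050000 - (-0.604929)×(1.050000 - (-0.050000))/(-0.604929 - 0.996250)
       = 0.634418
Iteration 2:
  f(1.050000) = -0.604929
  f(0.634418) = 0.402931
  x_3 = 0.634418 - 0.402931×(0.634418 - 1.050000)/(0.402931 - (-0.604929))
       = 0.800563
Iteration 3:
  f(0.634418) = 0.402931
  f(0.800563) = 0.055402
  x_4 = 0.800563 - 0.055402×(0.800563 - 0.634418)/(0.055402 - 0.402931)
       = 0.827049
Iteration 4:
  f(0.800563) = 0.055402
  f(0.827049) = -0.006960
  x_5 = 0.827049 - (-0.006960)×(0.827049 - 0.800563)/(-0.006960 - 0.055402)
       = 0.824093
Iteration 5:
  f(0.827049) = -0.006960
  f(0.824093) = 0.000093
  x_6 = 0.824093 - 0.000093×(0.824093 - 0.827049)/(0.000093 - (-0.006960))
       = 0.824132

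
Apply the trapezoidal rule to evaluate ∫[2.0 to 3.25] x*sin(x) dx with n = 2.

f(x) = x*sin(x)
a = 2.0, b = 3.25, n = 2
h = (b - a)/n = 0.625000

Trapezoidal rule: (h/2)[f(x₀) + 2f(x₁) + 2f(x₂) + ... + f(xₙ)]

x_0 = 2.0000, f(x_0) = 1.818595, coefficient = 1
x_1 = 2.6250, f(x_1) = 1.296541, coefficient = 2
x_2 = 3.2500, f(x_2) = -0.351634, coefficient = 1

I ≈ (0.625000/2) × 4.060042 = 1.268763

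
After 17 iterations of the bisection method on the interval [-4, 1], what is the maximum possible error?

Bisection error bound: |error| ≤ (b-a)/2^n
|error| ≤ (1 - (-4))/2^17 = 5/2^17
|error| ≤ 0.0000381470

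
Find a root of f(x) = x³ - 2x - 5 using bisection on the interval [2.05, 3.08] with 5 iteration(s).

f(x) = x³ - 2x - 5
Initial interval: [2.05, 3.08]

Iteration 1:
  c_1 = (2.050000 + 3.080000)/2 = 2.565000
  f(c_1) = f(2.565000) = 6.745712
  f(a) × f(c) < 0, new interval: [2.050000, 2.565000]
Iteration 2:
  c_2 = (2.050000 + 2.565000)/2 = 2.307500
  f(c_2) = f(2.307500) = 2.671414
  f(a) × f(c) < 0, new interval: [2.050000, 2.307500]
Iteration 3:
  c_3 = (2.050000 + 2.307500)/2 = 2.178750
  f(c_3) = f(2.178750) = 0.984921
  f(a) × f(c) < 0, new interval: [2.050000, 2.178750]
Iteration 4:
  c_4 = (2.050000 + 2.178750)/2 = 2.114375
  f(c_4) = f(2.114375) = 0.223736
  f(a) × f(c) < 0, new interval: [2.050000, 2.114375]
Iteration 5:
  c_5 = (2.050000 + 2.114375)/2 = 2.082187
  f(c_5) = f(2.082187) = -0.137041
  f(a) × f(c) ≥ 0, new interval: [2.082187, 2.114375]

After 5 iteration(s), the approximation is c_5 = 2.082187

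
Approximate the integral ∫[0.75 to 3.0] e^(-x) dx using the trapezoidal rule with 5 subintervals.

f(x) = e^(-x)
a = 0.75, b = 3.0, n = 5
h = (b - a)/n = 0.450000

Trapezoidal rule: (h/2)[f(x₀) + 2f(x₁) + 2f(x₂) + ... + f(xₙ)]

x_0 = 0.7500, f(x_0) = 0.472367, coefficient = 1
x_1 = 1.2000, f(x_1) = 0.301194, coefficient = 2
x_2 = 1.6500, f(x_2) = 0.192050, coefficient = 2
x_3 = 2.1000, f(x_3) = 0.122456, coefficient = 2
x_4 = 2.5500, f(x_4) = 0.078082, coefficient = 2
x_5 = 3.0000, f(x_5) = 0.049787, coefficient = 1

I ≈ (0.450000/2) × 1.909718 = 0.429687
Exact value: 0.422579
Error: 0.007107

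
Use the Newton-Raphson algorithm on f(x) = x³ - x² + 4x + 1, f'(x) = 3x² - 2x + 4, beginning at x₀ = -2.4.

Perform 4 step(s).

f(x) = x³ - x² + 4x + 1
f'(x) = 3x² - 2x + 4
x₀ = -2.4

Newton-Raphson formula: x_{n+1} = x_n - f(x_n)/f'(x_n)

Iteration 1:
  f(-2.400000) = -28.184000
  f'(-2.400000) = 26.080000
  x_1 = -2.400000 - (-28.184000)/26.080000 = -1.319325
Iteration 2:
  f(-1.319325) = -8.314362
  f'(-1.319325) = 11.860507
  x_2 = -1.319325 - (-8.314362)/11.860507 = -0.618313
Iteration 3:
  f(-0.618313) = -2.091950
  f'(-0.618313) = 6.383558
  x_3 = -0.618313 - (-2.091950)/6.383558 = -0.290604
Iteration 4:
  f(-0.290604) = -0.271407
  f'(-0.290604) = 4.834559
  x_4 = -0.290604 - (-0.271407)/4.834559 = -0.234465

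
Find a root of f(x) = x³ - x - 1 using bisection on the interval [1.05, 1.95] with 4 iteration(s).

f(x) = x³ - x - 1
Initial interval: [1.05, 1.95]

Iteration 1:
  c_1 = (1.050000 + 1.950000)/2 = 1.500000
  f(c_1) = f(1.500000) = 0.875000
  f(a) × f(c) < 0, new interval: [1.050000, 1.500000]
Iteration 2:
  c_2 = (1.050000 + 1.500000)/2 = 1.275000
  f(c_2) = f(1.275000) = -0.202328
  f(a) × f(c) ≥ 0, new interval: [1.275000, 1.500000]
Iteration 3:
  c_3 = (1.275000 + 1.500000)/2 = 1.387500
  f(c_3) = f(1.387500) = 0.283654
  f(a) × f(c) < 0, new interval: [1.275000, 1.387500]
Iteration 4:
  c_4 = (1.275000 + 1.387500)/2 = 1.331250
  f(c_4) = f(1.331250) = 0.028027
  f(a) × f(c) < 0, new interval: [1.275000, 1.331250]

After 4 iteration(s), the approximation is c_4 = 1.331250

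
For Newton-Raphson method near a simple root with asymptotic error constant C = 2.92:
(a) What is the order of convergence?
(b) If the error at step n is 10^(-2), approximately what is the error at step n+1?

(a) Newton-Raphson has quadratic (order 2) convergence near simple roots.
    This means |e_{n+1}| ≈ C|e_n|².

(b) With |e_n| = 10^(-2) and C = 2.92:
    |e_{n+1}| ≈ 2.92 × (10^(-2))² = 2.92 × 10^(-4)

(a) 2 (quadratic); (b) |e_{n+1}| ≈ 2.920e-04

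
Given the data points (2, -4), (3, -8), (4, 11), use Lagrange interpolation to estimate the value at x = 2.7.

Lagrange interpolation formula:
P(x) = Σ yᵢ × Lᵢ(x)
where Lᵢ(x) = Π_{j≠i} (x - xⱼ)/(xᵢ - xⱼ)

L_0(2.7) = (2.7 - 3)/(2 - 3) × (2.7 - 4)/(2 - 4) = 0.195000
L_1(2.7) = (2.7 - 2)/(3 - 2) × (2.7 - 4)/(3 - 4) = 0.910000
L_2(2.7) = (2.7 - 2)/(4 - 2) × (2.7 - 3)/(4 - 3) = -0.105000

P(2.7) = (-4)×L_0(2.7) + (-8)×L_1(2.7) + 11×L_2(2.7)
P(2.7) = -9.215000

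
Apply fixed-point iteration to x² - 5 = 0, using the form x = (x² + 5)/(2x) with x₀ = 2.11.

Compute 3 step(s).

Equation: x² - 5 = 0
Fixed-point form: x = (x² + 5)/(2x)
x₀ = 2.11

x_1 = g(2.110000) = 2.239834
x_2 = g(2.239834) = 2.236071
x_3 = g(2.236071) = 2.236068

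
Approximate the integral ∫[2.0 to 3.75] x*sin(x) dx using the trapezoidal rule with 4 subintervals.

f(x) = x*sin(x)
a = 2.0, b = 3.75, n = 4
h = (b - a)/n = 0.437500

Trapezoidal rule: (h/2)[f(x₀) + 2f(x₁) + 2f(x₂) + ... + f(xₙ)]

x_0 = 2.0000, f(x_0) = 1.818595, coefficient = 1
x_1 = 2.4375, f(x_1) = 1.577897, coefficient = 2
x_2 = 2.8750, f(x_2) = 0.757407, coefficient = 2
x_3 = 3.3125, f(x_3) = -0.563379, coefficient = 2
x_4 = 3.7500, f(x_4) = -2.143355, coefficient = 1

I ≈ (0.437500/2) × 3.219092 = 0.704176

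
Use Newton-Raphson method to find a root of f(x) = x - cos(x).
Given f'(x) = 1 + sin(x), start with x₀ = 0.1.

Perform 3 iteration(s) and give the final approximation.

f(x) = x - cos(x)
f'(x) = 1 + sin(x)
x₀ = 0.1

Newton-Raphson formula: x_{n+1} = x_n - f(x_n)/f'(x_n)

Iteration 1:
  f(0.100000) = -0.895004
  f'(0.100000) = 1.099833
  x_1 = 0.100000 - (-0.895004)/1.099833 = 0.913763
Iteration 2:
  f(0.913763) = 0.302993
  f'(0.913763) = 1.791808
  x_2 = 0.913763 - 0.302993/1.791808 = 0.744664
Iteration 3:
  f(0.744664) = 0.009349
  f'(0.744664) = 1.677725
  x_3 = 0.744664 - 0.009349/1.677725 = 0.739092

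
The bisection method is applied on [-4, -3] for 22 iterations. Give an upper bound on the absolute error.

Bisection error bound: |error| ≤ (b-a)/2^n
|error| ≤ (-3 - (-4))/2^22 = 1/2^22
|error| ≤ 0.0000002384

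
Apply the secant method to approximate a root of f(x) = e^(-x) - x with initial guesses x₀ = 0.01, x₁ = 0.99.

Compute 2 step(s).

f(x) = e^(-x) - x
x₀ = 0.01, x₁ = 0.99

Secant formula: x_{n+1} = x_n - f(x_n)(x_n - x_{n-1})/(f(x_n) - f(x_{n-1}))

Iteration 1:
  f(0.010000) = 0.980050
  f(0.990000) = -0.618423
  x_2 = 0.990000 - (-0.618423)×(0.990000 - 0.010000)/(-0.618423 - 0.980050)
       = 0.610854
Iteration 2:
  f(0.990000) = -0.618423
  f(0.610854) = -0.067967
  x_3 = 0.610854 - (-0.067967)×(0.610854 - 0.990000)/(-0.067967 - (-0.618423))
       = 0.564039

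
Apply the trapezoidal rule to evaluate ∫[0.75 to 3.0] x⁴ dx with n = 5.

f(x) = x⁴
a = 0.75, b = 3.0, n = 5
h = (b - a)/n = 0.450000

Trapezoidal rule: (h/2)[f(x₀) + 2f(x₁) + 2f(x₂) + ... + f(xₙ)]

x_0 = 0.7500, f(x_0) = 0.316406, coefficient = 1
x_1 = 1.2000, f(x_1) = 2.073600, coefficient = 2
x_2 = 1.6500, f(x_2) = 7.412006, coefficient = 2
x_3 = 2.1000, f(x_3) = 19.448100, coefficient = 2
x_4 = 2.5500, f(x_4) = 42.282506, coefficient = 2
x_5 = 3.0000, f(x_5) = 81.000000, coefficient = 1

I ≈ (0.450000/2) × 223.748831 = 50.343487
Exact value: 48.552539
Error: 1.790948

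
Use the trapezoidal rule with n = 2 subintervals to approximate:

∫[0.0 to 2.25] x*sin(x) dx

f(x) = x*sin(x)
a = 0.0, b = 2.25, n = 2
h = (b - a)/n = 1.125000

Trapezoidal rule: (h/2)[f(x₀) + 2f(x₁) + 2f(x₂) + ... + f(xₙ)]

x_0 = 0.0000, f(x_0) = 0.000000, coefficient = 1
x_1 = 1.1250, f(x_1) = 1.015051, coefficient = 2
x_2 = 2.2500, f(x_2) = 1.750665, coefficient = 1

I ≈ (1.125000/2) × 3.780767 = 2.126681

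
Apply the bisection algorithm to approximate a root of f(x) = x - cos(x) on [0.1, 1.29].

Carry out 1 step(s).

f(x) = x - cos(x)
Initial interval: [0.1, 1.29]

Iteration 1:
  c_1 = (0.100000 + 1.290000)/2 = 0.695000
  f(c_1) = f(0.695000) = -0.073054
  f(a) × f(c) ≥ 0, new interval: [0.695000, 1.290000]

After 1 iteration(s), the approximation is c_1 = 0.695000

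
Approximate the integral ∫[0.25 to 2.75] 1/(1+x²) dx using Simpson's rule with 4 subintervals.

f(x) = 1/(1+x²)
a = 0.25, b = 2.75, n = 4
h = (b - a)/n = 0.625000

Simpson's rule: (h/3)[f(x₀) + 4f(x₁) + 2f(x₂) + ... + f(xₙ)]

x_0 = 0.2500, f(x_0) = 0.941176, coefficient = 1
x_1 = 0.8750, f(x_1) = 0.566372, coefficient = 4
x_2 = 1.5000, f(x_2) = 0.307692, coefficient = 2
x_3 = 2.1250, f(x_3) = 0.181303, coefficient = 4
x_4 = 2.7500, f(x_4) = 0.116788, coefficient = 1

I ≈ (0.625000/3) × 4.664049 = 0.971677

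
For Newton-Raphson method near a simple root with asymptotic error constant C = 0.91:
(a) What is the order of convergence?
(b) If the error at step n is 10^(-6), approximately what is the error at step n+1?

(a) Newton-Raphson has quadratic (order 2) convergence near simple roots.
    This means |e_{n+1}| ≈ C|e_n|².

(b) With |e_n| = 10^(-6) and C = 0.91:
    |e_{n+1}| ≈ 0.91 × (10^(-6))² = 0.91 × 10^(-12)

(a) 2 (quadratic); (b) |e_{n+1}| ≈ 9.100e-13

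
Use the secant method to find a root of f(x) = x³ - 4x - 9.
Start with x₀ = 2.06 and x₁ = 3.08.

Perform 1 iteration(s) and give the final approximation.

f(x) = x³ - 4x - 9
x₀ = 2.06, x₁ = 3.08

Secant formula: x_{n+1} = x_n - f(x_n)(x_n - x_{n-1})/(f(x_n) - f(x_{n-1}))

Iteration 1:
  f(2.060000) = -8.498184
  f(3.080000) = 7.898112
  x_2 = 3.080000 - 7.898112×(3.080000 - 2.060000)/(7.898112 - (-8.498184))
       = 2.588665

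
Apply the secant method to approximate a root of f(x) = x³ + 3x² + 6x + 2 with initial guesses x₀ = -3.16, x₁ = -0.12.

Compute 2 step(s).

f(x) = x³ + 3x² + 6x + 2
x₀ = -3.16, x₁ = -0.12

Secant formula: x_{n+1} = x_n - f(x_n)(x_n - x_{n-1})/(f(x_n) - f(x_{n-1}))

Iteration 1:
  f(-3.160000) = -18.557696
  f(-0.120000) = 1.321472
  x_2 = -0.120000 - 1.321472×(-0.120000 - (-3.160000))/(1.321472 - (-18.557696))
       = -0.322085
Iteration 2:
  f(-0.120000) = 1.321472
  f(-0.322085) = 0.345295
  x_3 = -0.322085 - 0.345295×(-0.322085 - (-0.120000))/(0.345295 - 1.321472)
       = -0.393566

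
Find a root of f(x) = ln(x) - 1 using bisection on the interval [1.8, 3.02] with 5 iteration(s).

f(x) = ln(x) - 1
Initial interval: [1.8, 3.02]

Iteration 1:
  c_1 = (1.800000 + 3.020000)/2 = 2.410000
  f(c_1) = f(2.410000) = -0.120373
  f(a) × f(c) ≥ 0, new interval: [2.410000, 3.020000]
Iteration 2:
  c_2 = (2.410000 + 3.020000)/2 = 2.715000
  f(c_2) = f(2.715000) = -0.001208
  f(a) × f(c) ≥ 0, new interval: [2.715000, 3.020000]
Iteration 3:
  c_3 = (2.715000 + 3.020000)/2 = 2.867500
  f(c_3) = f(2.867500) = 0.053441
  f(a) × f(c) < 0, new interval: [2.715000, 2.867500]
Iteration 4:
  c_4 = (2.715000 + 2.867500)/2 = 2.791250
  f(c_4) = f(2.791250) = 0.026490
  f(a) × f(c) < 0, new interval: [2.715000, 2.791250]
Iteration 5:
  c_5 = (2.715000 + 2.791250)/2 = 2.753125
  f(c_5) = f(2.753125) = 0.012737
  f(a) × f(c) < 0, new interval: [2.715000, 2.753125]

After 5 iteration(s), the approximation is c_5 = 2.753125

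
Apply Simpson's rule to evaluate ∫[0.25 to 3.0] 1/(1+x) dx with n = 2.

f(x) = 1/(1+x)
a = 0.25, b = 3.0, n = 2
h = (b - a)/n = 1.375000

Simpson's rule: (h/3)[f(x₀) + 4f(x₁) + 2f(x₂) + ... + f(xₙ)]

x_0 = 0.2500, f(x_0) = 0.800000, coefficient = 1
x_1 = 1.6250, f(x_1) = 0.380952, coefficient = 4
x_2 = 3.0000, f(x_2) = 0.250000, coefficient = 1

I ≈ (1.375000/3) × 2.573810 = 1.179663
Exact value: 1.163151
Error: 0.016512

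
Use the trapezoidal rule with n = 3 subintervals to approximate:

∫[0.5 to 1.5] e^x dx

f(x) = e^x
a = 0.5, b = 1.5, n = 3
h = (b - a)/n = 0.333333

Trapezoidal rule: (h/2)[f(x₀) + 2f(x₁) + 2f(x₂) + ... + f(xₙ)]

x_0 = 0.5000, f(x_0) = 1.648721, coefficient = 1
x_1 = 0.8333, f(x_1) = 2.300976, coefficient = 2
x_2 = 1.1667, f(x_2) = 3.211271, coefficient = 2
x_3 = 1.5000, f(x_3) = 4.481689, coefficient = 1

I ≈ (0.333333/2) × 17.154903 = 2.859151
Exact value: 2.832968
Error: 0.026183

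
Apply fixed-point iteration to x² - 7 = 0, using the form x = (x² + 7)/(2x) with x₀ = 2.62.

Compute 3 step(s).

Equation: x² - 7 = 0
Fixed-point form: x = (x² + 7)/(2x)
x₀ = 2.62

x_1 = g(2.620000) = 2.645878
x_2 = g(2.645878) = 2.645751
x_3 = g(2.645751) = 2.645751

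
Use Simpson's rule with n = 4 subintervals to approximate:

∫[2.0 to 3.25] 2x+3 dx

f(x) = 2x+3
a = 2.0, b = 3.25, n = 4
h = (b - a)/n = 0.312500

Simpson's rule: (h/3)[f(x₀) + 4f(x₁) + 2f(x₂) + ... + f(xₙ)]

x_0 = 2.0000, f(x_0) = 7.000000, coefficient = 1
x_1 = 2.3125, f(x_1) = 7.625000, coefficient = 4
x_2 = 2.6250, f(x_2) = 8.250000, coefficient = 2
x_3 = 2.9375, f(x_3) = 8.875000, coefficient = 4
x_4 = 3.2500, f(x_4) = 9.500000, coefficient = 1

I ≈ (0.312500/3) × 99.000000 = 10.312500
Exact value: 10.312500
Error: 0.000000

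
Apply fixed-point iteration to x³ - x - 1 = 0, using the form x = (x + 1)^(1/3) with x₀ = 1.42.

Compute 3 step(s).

Equation: x³ - x - 1 = 0
Fixed-point form: x = (x + 1)^(1/3)
x₀ = 1.42

x_1 = g(1.420000) = 1.342575
x_2 = g(1.342575) = 1.328101
x_3 = g(1.328101) = 1.325360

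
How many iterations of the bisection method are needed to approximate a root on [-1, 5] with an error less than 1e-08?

We need (b-a)/2^n ≤ 1e-08
(5 - (-1))/2^n ≤ 1e-08
6/2^n ≤ 1e-08
2^n ≥ 600000000
n ≥ log₂(600000000) = 29.16
n ≥ 30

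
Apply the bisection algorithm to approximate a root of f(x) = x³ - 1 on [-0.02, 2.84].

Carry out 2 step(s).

f(x) = x³ - 1
Initial interval: [-0.02, 2.84]

Iteration 1:
  c_1 = (-0.020000 + 2.840000)/2 = 1.410000
  f(c_1) = f(1.410000) = 1.803221
  f(a) × f(c) < 0, new interval: [-0.020000, 1.410000]
Iteration 2:
  c_2 = (-0.020000 + 1.410000)/2 = 0.695000
  f(c_2) = f(0.695000) = -0.664298
  f(a) × f(c) ≥ 0, new interval: [0.695000, 1.410000]

After 2 iteration(s), the approximation is c_2 = 0.695000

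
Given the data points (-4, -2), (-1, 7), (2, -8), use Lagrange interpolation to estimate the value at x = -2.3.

Lagrange interpolation formula:
P(x) = Σ yᵢ × Lᵢ(x)
where Lᵢ(x) = Π_{j≠i} (x - xⱼ)/(xᵢ - xⱼ)

L_0(-2.3) = (-2.3 - (-1))/(-4 - (-1)) × (-2.3 - 2)/(-4 - 2) = 0.310556
L_1(-2.3) = (-2.3 - (-4))/(-1 - (-4)) × (-2.3 - 2)/(-1 - 2) = 0.812222
L_2(-2.3) = (-2.3 - (-4))/(2 - (-4)) × (-2.3 - (-1))/(2 - (-1)) = -0.122778

P(-2.3) = (-2)×L_0(-2.3) + 7×L_1(-2.3) + (-8)×L_2(-2.3)
P(-2.3) = 6.046667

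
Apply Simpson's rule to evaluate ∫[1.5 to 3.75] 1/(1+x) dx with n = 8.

f(x) = 1/(1+x)
a = 1.5, b = 3.75, n = 8
h = (b - a)/n = 0.281250

Simpson's rule: (h/3)[f(x₀) + 4f(x₁) + 2f(x₂) + ... + f(xₙ)]

x_0 = 1.5000, f(x_0) = 0.400000, coefficient = 1
x_1 = 1.7812, f(x_1) = 0.359551, coefficient = 4
x_2 = 2.0625, f(x_2) = 0.326531, coefficient = 2
x_3 = 2.3438, f(x_3) = 0.299065, coefficient = 4
x_4 = 2.6250, f(x_4) = 0.275862, coefficient = 2
x_5 = 2.9062, f(x_5) = 0.256000, coefficient = 4
x_6 = 3.1875, f(x_6) = 0.238806, coefficient = 2
x_7 = 3.4688, f(x_7) = 0.223776, coefficient = 4
x_8 = 3.7500, f(x_8) = 0.210526, coefficient = 1

I ≈ (0.281250/3) × 6.846492 = 0.641859
Exact value: 0.641854
Error: 0.000005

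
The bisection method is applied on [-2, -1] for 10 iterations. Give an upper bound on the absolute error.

Bisection error bound: |error| ≤ (b-a)/2^n
|error| ≤ (-1 - (-2))/2^10 = 1/2^10
|error| ≤ 0.0009765625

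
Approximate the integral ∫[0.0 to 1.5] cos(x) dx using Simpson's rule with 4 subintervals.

f(x) = cos(x)
a = 0.0, b = 1.5, n = 4
h = (b - a)/n = 0.375000

Simpson's rule: (h/3)[f(x₀) + 4f(x₁) + 2f(x₂) + ... + f(xₙ)]

x_0 = 0.0000, f(x_0) = 1.000000, coefficient = 1
x_1 = 0.3750, f(x_1) = 0.930508, coefficient = 4
x_2 = 0.7500, f(x_2) = 0.731689, coefficient = 2
x_3 = 1.1250, f(x_3) = 0.431177, coefficient = 4
x_4 = 1.5000, f(x_4) = 0.070737, coefficient = 1

I ≈ (0.375000/3) × 7.980851 = 0.997606
Exact value: 0.997495
Error: 0.000111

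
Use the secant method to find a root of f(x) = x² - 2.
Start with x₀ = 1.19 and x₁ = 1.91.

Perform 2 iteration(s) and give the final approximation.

f(x) = x² - 2
x₀ = 1.19, x₁ = 1.91

Secant formula: x_{n+1} = x_n - f(x_n)(x_n - x_{n-1})/(f(x_n) - f(x_{n-1}))

Iteration 1:
  f(1.190000) = -0.583900
  f(1.910000) = 1.648100
  x_2 = 1.910000 - 1.648100×(1.910000 - 1.190000)/(1.648100 - (-0.583900))
       = 1.378355
Iteration 2:
  f(1.910000) = 1.648100
  f(1.378355) = -0.100138
  x_3 = 1.378355 - (-0.100138)×(1.378355 - 1.910000)/(-0.100138 - 1.648100)
       = 1.408807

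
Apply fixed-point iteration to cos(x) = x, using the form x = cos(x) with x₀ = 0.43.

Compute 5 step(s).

Equation: cos(x) = x
Fixed-point form: x = cos(x)
x₀ = 0.43

x_1 = g(0.430000) = 0.908966
x_2 = g(0.908966) = 0.614562
x_3 = g(0.614562) = 0.817026
x_4 = g(0.817026) = 0.684393
x_5 = g(0.684393) = 0.774803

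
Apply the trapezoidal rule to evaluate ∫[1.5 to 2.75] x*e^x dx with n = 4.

f(x) = x*e^x
a = 1.5, b = 2.75, n = 4
h = (b - a)/n = 0.312500

Trapezoidal rule: (h/2)[f(x₀) + 2f(x₁) + 2f(x₂) + ... + f(xₙ)]

x_0 = 1.5000, f(x_0) = 6.722534, coefficient = 1
x_1 = 1.8125, f(x_1) = 11.102909, coefficient = 2
x_2 = 2.1250, f(x_2) = 17.792407, coefficient = 2
x_3 = 2.4375, f(x_3) = 27.895710, coefficient = 2
x_4 = 2.7500, f(x_4) = 43.017238, coefficient = 1

I ≈ (0.312500/2) × 163.321823 = 25.519035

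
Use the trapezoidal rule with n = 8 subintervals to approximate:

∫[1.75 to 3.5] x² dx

f(x) = x²
a = 1.75, b = 3.5, n = 8
h = (b - a)/n = 0.218750

Trapezoidal rule: (h/2)[f(x₀) + 2f(x₁) + 2f(x₂) + ... + f(xₙ)]

x_0 = 1.7500, f(x_0) = 3.062500, coefficient = 1
x_1 = 1.9688, f(x_1) = 3.875977, coefficient = 2
x_2 = 2.1875, f(x_2) = 4.785156, coefficient = 2
x_3 = 2.4062, f(x_3) = 5.790039, coefficient = 2
x_4 = 2.6250, f(x_4) = 6.890625, coefficient = 2
x_5 = 2.8438, f(x_5) = 8.086914, coefficient = 2
x_6 = 3.0625, f(x_6) = 9.378906, coefficient = 2
x_7 = 3.2812, f(x_7) = 10.766602, coefficient = 2
x_8 = 3.5000, f(x_8) = 12.250000, coefficient = 1

I ≈ (0.218750/2) × 114.460938 = 12.519165
Exact value: 12.505208
Error: 0.013957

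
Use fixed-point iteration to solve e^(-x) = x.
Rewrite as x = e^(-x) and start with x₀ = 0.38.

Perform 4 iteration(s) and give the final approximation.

Equation: e^(-x) = x
Fixed-point form: x = e^(-x)
x₀ = 0.38

x_1 = g(0.380000) = 0.683861
x_2 = g(0.683861) = 0.504665
x_3 = g(0.504665) = 0.603708
x_4 = g(0.603708) = 0.546780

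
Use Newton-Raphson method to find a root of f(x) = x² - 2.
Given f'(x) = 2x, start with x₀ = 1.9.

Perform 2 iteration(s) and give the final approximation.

f(x) = x² - 2
f'(x) = 2x
x₀ = 1.9

Newton-Raphson formula: x_{n+1} = x_n - f(x_n)/f'(x_n)

Iteration 1:
  f(1.900000) = 1.610000
  f'(1.900000) = 3.800000
  x_1 = 1.900000 - 1.610000/3.800000 = 1.476316
Iteration 2:
  f(1.476316) = 0.179508
  f'(1.476316) = 2.952632
  x_2 = 1.476316 - 0.179508/2.952632 = 1.415520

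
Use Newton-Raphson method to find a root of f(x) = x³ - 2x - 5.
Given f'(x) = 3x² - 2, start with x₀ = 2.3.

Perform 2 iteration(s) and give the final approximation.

f(x) = x³ - 2x - 5
f'(x) = 3x² - 2
x₀ = 2.3

Newton-Raphson formula: x_{n+1} = x_n - f(x_n)/f'(x_n)

Iteration 1:
  f(2.300000) = 2.567000
  f'(2.300000) = 13.870000
  x_1 = 2.300000 - 2.567000/13.870000 = 2.114924
Iteration 2:
  f(2.114924) = 0.230006
  f'(2.114924) = 11.418714
  x_2 = 2.114924 - 0.230006/11.418714 = 2.094781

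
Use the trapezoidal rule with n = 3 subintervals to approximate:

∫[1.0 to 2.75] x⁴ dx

f(x) = x⁴
a = 1.0, b = 2.75, n = 3
h = (b - a)/n = 0.583333

Trapezoidal rule: (h/2)[f(x₀) + 2f(x₁) + 2f(x₂) + ... + f(xₙ)]

x_0 = 1.0000, f(x_0) = 1.000000, coefficient = 1
x_1 = 1.5833, f(x_1) = 6.284770, coefficient = 2
x_2 = 2.1667, f(x_2) = 22.037809, coefficient = 2
x_3 = 2.7500, f(x_3) = 57.191406, coefficient = 1

I ≈ (0.583333/2) × 114.836564 = 33.493998
Exact value: 31.255273
Error: 2.238725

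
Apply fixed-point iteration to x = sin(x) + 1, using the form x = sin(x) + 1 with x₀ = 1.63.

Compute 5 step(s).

Equation: x = sin(x) + 1
Fixed-point form: x = sin(x) + 1
x₀ = 1.63

x_1 = g(1.630000) = 1.998248
x_2 = g(1.998248) = 1.910025
x_3 = g(1.910025) = 1.943012
x_4 = g(1.943012) = 1.931524
x_5 = g(1.931524) = 1.935640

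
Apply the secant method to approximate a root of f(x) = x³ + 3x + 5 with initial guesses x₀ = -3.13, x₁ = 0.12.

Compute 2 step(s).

f(x) = x³ + 3x + 5
x₀ = -3.13, x₁ = 0.12

Secant formula: x_{n+1} = x_n - f(x_n)(x_n - x_{n-1})/(f(x_n) - f(x_{n-1}))

Iteration 1:
  f(-3.130000) = -35.054297
  f(0.120000) = 5.361728
  x_2 = 0.120000 - 5.361728×(0.120000 - (-3.130000))/(5.361728 - (-35.054297))
       = -0.311156
Iteration 2:
  f(0.120000) = 5.361728
  f(-0.311156) = 4.036406
  x_3 = -0.311156 - 4.036406×(-0.311156 - 0.120000)/(4.036406 - 5.361728)
       = -1.624287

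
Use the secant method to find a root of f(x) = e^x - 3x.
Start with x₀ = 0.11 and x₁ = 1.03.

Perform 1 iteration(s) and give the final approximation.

f(x) = e^x - 3x
x₀ = 0.11, x₁ = 1.03

Secant formula: x_{n+1} = x_n - f(x_n)(x_n - x_{n-1})/(f(x_n) - f(x_{n-1}))

Iteration 1:
  f(0.110000) = 0.786278
  f(1.030000) = -0.288934
  x_2 = 1.030000 - (-0.288934)×(1.030000 - 0.110000)/(-0.288934 - 0.786278)
       = 0.782775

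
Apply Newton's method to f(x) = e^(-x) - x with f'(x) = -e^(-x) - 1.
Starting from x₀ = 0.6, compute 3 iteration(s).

f(x) = e^(-x) - x
f'(x) = -e^(-x) - 1
x₀ = 0.6

Newton-Raphson formula: x_{n+1} = x_n - f(x_n)/f'(x_n)

Iteration 1:
  f(0.600000) = -0.051188
  f'(0.600000) = -1.548812
  x_1 = 0.600000 - (-0.051188)/(-1.548812) = 0.566950
Iteration 2:
  f(0.566950) = 0.000303
  f'(0.566950) = -1.567253
  x_2 = 0.566950 - 0.000303/(-1.567253) = 0.567143
Iteration 3:
  f(0.567143) = 0.000000
  f'(0.567143) = -1.567143
  x_3 = 0.567143 - 0.000000/(-1.567143) = 0.567143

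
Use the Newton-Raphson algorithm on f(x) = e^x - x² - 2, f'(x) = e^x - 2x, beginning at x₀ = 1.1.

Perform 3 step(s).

f(x) = e^x - x² - 2
f'(x) = e^x - 2x
x₀ = 1.1

Newton-Raphson formula: x_{n+1} = x_n - f(x_n)/f'(x_n)

Iteration 1:
  f(1.100000) = -0.205834
  f'(1.100000) = 0.804166
  x_1 = 1.100000 - (-0.205834)/0.804166 = 1.355960
Iteration 2:
  f(1.355960) = 0.041856
  f'(1.355960) = 1.168564
  x_2 = 1.355960 - 0.041856/1.168564 = 1.320141
Iteration 3:
  f(1.320141) = 0.001177
  f'(1.320141) = 1.103667
  x_3 = 1.320141 - 0.001177/1.103667 = 1.319075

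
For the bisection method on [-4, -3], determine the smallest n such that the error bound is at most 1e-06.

We need (b-a)/2^n ≤ 1e-06
(-3 - (-4))/2^n ≤ 1e-06
1/2^n ≤ 1e-06
2^n ≥ 1000000
n ≥ log₂(1000000) = 19.93
n ≥ 20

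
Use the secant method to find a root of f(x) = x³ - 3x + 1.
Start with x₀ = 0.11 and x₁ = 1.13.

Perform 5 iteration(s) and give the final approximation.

f(x) = x³ - 3x + 1
x₀ = 0.11, x₁ = 1.13

Secant formula: x_{n+1} = x_n - f(x_n)(x_n - x_{n-1})/(f(x_n) - f(x_{n-1}))

Iteration 1:
  f(0.110000) = 0.671331
  f(1.130000) = -0.947103
  x_2 = 1.130000 - (-0.947103)×(1.130000 - 0.110000)/(-0.947103 - 0.671331)
       = 0.533099
Iteration 2:
  f(1.130000) = -0.947103
  f(0.533099) = -0.447793
  x_3 = 0.533099 - (-0.447793)×(0.533099 - 1.130000)/(-0.447793 - (-0.947103))
       = -0.002216
Iteration 3:
  f(0.533099) = -0.447793
  f(-0.002216) = 1.006648
  x_4 = -0.002216 - 1.006648×(-0.002216 - 0.533099)/(1.006648 - (-0.447793))
       = 0.368286
Iteration 4:
  f(-0.002216) = 1.006648
  f(0.368286) = -0.054906
  x_5 = 0.368286 - (-0.054906)×(0.368286 - (-0.002216))/(-0.054906 - 1.006648)
       = 0.349123
Iteration 5:
  f(0.368286) = -0.054906
  f(0.349123) = -0.004815
  x_6 = 0.349123 - (-0.004815)×(0.349123 - 0.368286)/(-0.004815 - (-0.054906))
       = 0.347281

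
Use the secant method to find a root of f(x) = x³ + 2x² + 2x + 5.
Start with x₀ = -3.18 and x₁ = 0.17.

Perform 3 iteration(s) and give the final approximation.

f(x) = x³ + 2x² + 2x + 5
x₀ = -3.18, x₁ = 0.17

Secant formula: x_{n+1} = x_n - f(x_n)(x_n - x_{n-1})/(f(x_n) - f(x_{n-1}))

Iteration 1:
  f(-3.180000) = -13.292632
  f(0.170000) = 5.402713
  x_2 = 0.170000 - 5.402713×(0.170000 - (-3.180000))/(5.402713 - (-13.292632))
       = -0.798107
Iteration 2:
  f(0.170000) = 5.402713
  f(-0.798107) = 4.169362
  x_3 = -0.798107 - 4.169362×(-0.798107 - 0.170000)/(4.169362 - 5.402713)
       = -4.070805
Iteration 3:
  f(-0.798107) = 4.169362
  f(-4.070805) = -37.457872
  x_4 = -4.070805 - (-37.457872)×(-4.070805 - (-0.798107))/(-37.457872 - 4.169362)
       = -1.125898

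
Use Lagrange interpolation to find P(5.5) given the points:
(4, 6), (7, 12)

Lagrange interpolation formula:
P(x) = Σ yᵢ × Lᵢ(x)
where Lᵢ(x) = Π_{j≠i} (x - xⱼ)/(xᵢ - xⱼ)

L_0(5.5) = (5.5 - 7)/(4 - 7) = 0.500000
L_1(5.5) = (5.5 - 4)/(7 - 4) = 0.500000

P(5.5) = 6×L_0(5.5) + 12×L_1(5.5)
P(5.5) = 9.000000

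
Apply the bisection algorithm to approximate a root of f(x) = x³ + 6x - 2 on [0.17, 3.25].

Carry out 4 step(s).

f(x) = x³ + 6x - 2
Initial interval: [0.17, 3.25]

Iteration 1:
  c_1 = (0.170000 + 3.250000)/2 = 1.710000
  f(c_1) = f(1.710000) = 13.260211
  f(a) × f(c) < 0, new interval: [0.170000, 1.710000]
Iteration 2:
  c_2 = (0.170000 + 1.710000)/2 = 0.940000
  f(c_2) = f(0.940000) = 4.470584
  f(a) × f(c) < 0, new interval: [0.170000, 0.940000]
Iteration 3:
  c_3 = (0.170000 + 0.940000)/2 = 0.555000
  f(c_3) = f(0.555000) = 1.500954
  f(a) × f(c) < 0, new interval: [0.170000, 0.555000]
Iteration 4:
  c_4 = (0.170000 + 0.555000)/2 = 0.362500
  f(c_4) = f(0.362500) = 0.222635
  f(a) × f(c) < 0, new interval: [0.170000, 0.362500]

After 4 iteration(s), the approximation is c_4 = 0.362500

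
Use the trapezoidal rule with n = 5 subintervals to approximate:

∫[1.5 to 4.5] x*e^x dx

f(x) = x*e^x
a = 1.5, b = 4.5, n = 5
h = (b - a)/n = 0.600000

Trapezoidal rule: (h/2)[f(x₀) + 2f(x₁) + 2f(x₂) + ... + f(xₙ)]

x_0 = 1.5000, f(x_0) = 6.722534, coefficient = 1
x_1 = 2.1000, f(x_1) = 17.148957, coefficient = 2
x_2 = 2.7000, f(x_2) = 40.175276, coefficient = 2
x_3 = 3.3000, f(x_3) = 89.471708, coefficient = 2
x_4 = 3.9000, f(x_4) = 192.669552, coefficient = 2
x_5 = 4.5000, f(x_5) = 405.077091, coefficient = 1

I ≈ (0.600000/2) × 1090.730609 = 327.219183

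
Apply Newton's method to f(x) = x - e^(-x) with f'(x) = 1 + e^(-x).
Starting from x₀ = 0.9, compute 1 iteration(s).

f(x) = x - e^(-x)
f'(x) = 1 + e^(-x)
x₀ = 0.9

Newton-Raphson formula: x_{n+1} = x_n - f(x_n)/f'(x_n)

Iteration 1:
  f(0.900000) = 0.493430
  f'(0.900000) = 1.406570
  x_1 = 0.900000 - 0.493430/1.406570 = 0.549196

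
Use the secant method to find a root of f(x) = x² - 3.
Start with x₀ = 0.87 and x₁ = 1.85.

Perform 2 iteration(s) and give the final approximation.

f(x) = x² - 3
x₀ = 0.87, x₁ = 1.85

Secant formula: x_{n+1} = x_n - f(x_n)(x_n - x_{n-1})/(f(x_n) - f(x_{n-1}))

Iteration 1:
  f(0.870000) = -2.243100
  f(1.850000) = 0.422500
  x_2 = 1.850000 - 0.422500×(1.850000 - 0.870000)/(0.422500 - (-2.243100))
       = 1.694669
Iteration 2:
  f(1.850000) = 0.422500
  f(1.694669) = -0.128097
  x_3 = 1.694669 - (-0.128097)×(1.694669 - 1.850000)/(-0.128097 - 0.422500)
       = 1.730807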